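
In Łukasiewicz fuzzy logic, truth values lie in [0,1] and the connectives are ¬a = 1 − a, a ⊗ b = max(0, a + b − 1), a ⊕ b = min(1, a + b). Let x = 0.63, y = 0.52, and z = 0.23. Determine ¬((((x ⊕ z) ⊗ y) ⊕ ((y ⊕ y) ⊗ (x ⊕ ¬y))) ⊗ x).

0.37

x ⊕ z = min(1, 0.63 + 0.23) = min(1, 0.86) = 0.86
(x ⊕ z) ⊗ y = max(0, 0.86 + 0.52 − 1) = max(0, 0.38) = 0.38
y ⊕ y = min(1, 0.52 + 0.52) = min(1, 1.04) = 1.00
¬y = 1 − 0.52 = 0.48
x ⊕ ¬y = min(1, 0.63 + 0.48) = min(1, 1.11) = 1.00
(y ⊕ y) ⊗ (x ⊕ ¬y) = max(0, 1.00 + 1.00 − 1) = max(0, 1.00) = 1.00
((x ⊕ z) ⊗ y) ⊕ ((y ⊕ y) ⊗ (x ⊕ ¬y)) = min(1, 0.38 + 1.00) = min(1, 1.38) = 1.00
(((x ⊕ z) ⊗ y) ⊕ ((y ⊕ y) ⊗ (x ⊕ ¬y))) ⊗ x = max(0, 1.00 + 0.63 − 1) = max(0, 0.63) = 0.63
¬((((x ⊕ z) ⊗ y) ⊕ ((y ⊕ y) ⊗ (x ⊕ ¬y))) ⊗ x) = 1 − 0.63 = 0.37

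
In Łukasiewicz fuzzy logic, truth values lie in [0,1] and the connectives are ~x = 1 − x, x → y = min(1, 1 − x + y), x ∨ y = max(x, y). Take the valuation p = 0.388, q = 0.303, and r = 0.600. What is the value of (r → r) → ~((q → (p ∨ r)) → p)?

r → r = min(1, 1 − 0.600 + 0.600) = min(1, 1.000) = 1.000
p ∨ r = max(0.388, 0.600) = 0.600
q → (p ∨ r) = min(1, 1 − 0.303 + 0.600) = min(1, 1.297) = 1.000
(q → (p ∨ r)) → p = min(1, 1 − 1.000 + 0.388) = min(1, 0.388) = 0.388
~((q → (p ∨ r)) → p) = 1 − 0.388 = 0.612
(r → r) → ~((q → (p ∨ r)) → p) = min(1, 1 − 1.000 + 0.612) = min(1, 0.612) = 0.612

0.612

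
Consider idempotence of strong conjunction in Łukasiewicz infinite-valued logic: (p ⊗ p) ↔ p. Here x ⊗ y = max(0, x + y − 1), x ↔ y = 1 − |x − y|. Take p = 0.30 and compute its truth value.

p ⊗ p = max(0, 0.30 + 0.30 − 1) = max(0, -0.40) = 0.00
(p ⊗ p) ↔ p = 1 − |0.00 − 0.30| = 1 − 0.30 = 0.70
(The value 0.70 < 1 shows this instance is not satisfied; fails in Ł∞ since a ⊗ a = max(0, 2a−1) ≠ a in general.)

0.70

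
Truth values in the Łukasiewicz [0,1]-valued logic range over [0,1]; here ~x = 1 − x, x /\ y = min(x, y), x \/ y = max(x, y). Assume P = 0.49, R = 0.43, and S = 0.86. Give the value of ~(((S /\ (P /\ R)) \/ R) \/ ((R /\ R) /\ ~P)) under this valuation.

P /\ R = min(0.49, 0.43) = 0.43
S /\ (P /\ R) = min(0.86, 0.43) = 0.43
(S /\ (P /\ R)) \/ R = max(0.43, 0.43) = 0.43
R /\ R = min(0.43, 0.43) = 0.43
~P = 1 − 0.49 = 0.51
(R /\ R) /\ ~P = min(0.43, 0.51) = 0.43
((S /\ (P /\ R)) \/ R) \/ ((R /\ R) /\ ~P) = max(0.43, 0.43) = 0.43
~(((S /\ (P /\ R)) \/ R) \/ ((R /\ R) /\ ~P)) = 1 − 0.43 = 0.57

0.57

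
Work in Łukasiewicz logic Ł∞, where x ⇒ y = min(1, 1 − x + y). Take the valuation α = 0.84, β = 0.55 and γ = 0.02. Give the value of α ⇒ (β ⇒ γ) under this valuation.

β ⇒ γ = min(1, 1 − 0.55 + 0.02) = min(1, 0.47) = 0.47
α ⇒ (β ⇒ γ) = min(1, 1 − 0.84 + 0.47) = min(1, 0.63) = 0.63

0.63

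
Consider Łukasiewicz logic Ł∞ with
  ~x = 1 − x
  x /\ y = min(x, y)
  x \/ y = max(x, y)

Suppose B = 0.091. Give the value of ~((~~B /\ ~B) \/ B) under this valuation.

~B = 1 − 0.091 = 0.909
~~B = 1 − 0.909 = 0.091
~~B /\ ~B = min(0.091, 0.909) = 0.091
(~~B /\ ~B) \/ B = max(0.091, 0.091) = 0.091
~((~~B /\ ~B) \/ B) = 1 − 0.091 = 0.909

0.909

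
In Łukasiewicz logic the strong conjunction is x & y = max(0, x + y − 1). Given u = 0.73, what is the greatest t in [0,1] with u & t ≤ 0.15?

0.42

The residuum of the Łukasiewicz t-norm gives the supremum: min(1, 1 − 0.73 + 0.15).
1 − 0.73 + 0.15 = 0.42, so t = min(1, 0.42) = 0.42.
Check: 0.73 & 0.42 = max(0, 0.15) = 0.15 ≤ 0.15.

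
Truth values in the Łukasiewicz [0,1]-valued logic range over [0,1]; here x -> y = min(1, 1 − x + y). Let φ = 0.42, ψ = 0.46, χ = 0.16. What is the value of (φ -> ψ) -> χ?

φ -> ψ = min(1, 1 − 0.42 + 0.46) = min(1, 1.04) = 1.00
(φ -> ψ) -> χ = min(1, 1 − 1.00 + 0.16) = min(1, 0.16) = 0.16

0.16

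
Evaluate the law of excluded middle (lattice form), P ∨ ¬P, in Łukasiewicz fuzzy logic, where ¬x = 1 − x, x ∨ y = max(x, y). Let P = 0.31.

0.69

¬P = 1 − 0.31 = 0.69
P ∨ ¬P = max(0.31, 0.69) = 0.69
(The value 0.69 < 1 shows this instance is not satisfied; not a Ł∞-tautology — its value is max(a, 1−a).)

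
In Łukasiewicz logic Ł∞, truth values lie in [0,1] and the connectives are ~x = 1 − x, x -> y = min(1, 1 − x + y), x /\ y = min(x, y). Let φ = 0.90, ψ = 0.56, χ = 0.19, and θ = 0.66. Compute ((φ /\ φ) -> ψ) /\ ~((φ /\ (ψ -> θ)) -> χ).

φ /\ φ = min(0.90, 0.90) = 0.90
(φ /\ φ) -> ψ = min(1, 1 − 0.90 + 0.56) = min(1, 0.66) = 0.66
ψ -> θ = min(1, 1 − 0.56 + 0.66) = min(1, 1.10) = 1.00
φ /\ (ψ -> θ) = min(0.90, 1.00) = 0.90
(φ /\ (ψ -> θ)) -> χ = min(1, 1 − 0.90 + 0.19) = min(1, 0.29) = 0.29
~((φ /\ (ψ -> θ)) -> χ) = 1 − 0.29 = 0.71
((φ /\ φ) -> ψ) /\ ~((φ /\ (ψ -> θ)) -> χ) = min(0.66, 0.71) = 0.66

0.66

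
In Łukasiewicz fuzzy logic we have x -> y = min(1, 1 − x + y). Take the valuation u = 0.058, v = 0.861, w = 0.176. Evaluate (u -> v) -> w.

u -> v = min(1, 1 − 0.058 + 0.861) = min(1, 1.803) = 1.000
(u -> v) -> w = min(1, 1 − 1.000 + 0.176) = min(1, 0.176) = 0.176

0.176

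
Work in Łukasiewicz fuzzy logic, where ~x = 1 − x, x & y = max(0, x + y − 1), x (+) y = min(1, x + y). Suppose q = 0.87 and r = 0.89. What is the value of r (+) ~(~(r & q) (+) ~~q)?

r & q = max(0, 0.89 + 0.87 − 1) = max(0, 0.76) = 0.76
~(r & q) = 1 − 0.76 = 0.24
~q = 1 − 0.87 = 0.13
~~q = 1 − 0.13 = 0.87
~(r & q) (+) ~~q = min(1, 0.24 + 0.87) = min(1, 1.11) = 1.00
~(~(r & q) (+) ~~q) = 1 − 1.00 = 0.00
r (+) ~(~(r & q) (+) ~~q) = min(1, 0.89 + 0.00) = min(1, 0.89) = 0.89

0.89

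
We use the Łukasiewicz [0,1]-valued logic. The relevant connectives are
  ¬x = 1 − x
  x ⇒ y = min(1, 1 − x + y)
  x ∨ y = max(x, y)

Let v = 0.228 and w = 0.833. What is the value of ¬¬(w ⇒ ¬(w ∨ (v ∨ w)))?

0.334

v ∨ w = max(0.228, 0.833) = 0.833
w ∨ (v ∨ w) = max(0.833, 0.833) = 0.833
¬(w ∨ (v ∨ w)) = 1 − 0.833 = 0.167
w ⇒ ¬(w ∨ (v ∨ w)) = min(1, 1 − 0.833 + 0.167) = min(1, 0.334) = 0.334
¬(w ⇒ ¬(w ∨ (v ∨ w))) = 1 − 0.334 = 0.666
¬¬(w ⇒ ¬(w ∨ (v ∨ w))) = 1 − 0.666 = 0.334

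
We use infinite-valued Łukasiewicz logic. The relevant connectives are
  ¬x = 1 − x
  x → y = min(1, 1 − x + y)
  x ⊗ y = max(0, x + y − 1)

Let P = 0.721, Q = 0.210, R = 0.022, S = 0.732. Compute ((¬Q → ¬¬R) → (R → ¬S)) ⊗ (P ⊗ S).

0.453

¬Q = 1 − 0.210 = 0.790
¬R = 1 − 0.022 = 0.978
¬¬R = 1 − 0.978 = 0.022
¬Q → ¬¬R = min(1, 1 − 0.790 + 0.022) = min(1, 0.232) = 0.232
¬S = 1 − 0.732 = 0.268
R → ¬S = min(1, 1 − 0.022 + 0.268) = min(1, 1.246) = 1.000
(¬Q → ¬¬R) → (R → ¬S) = min(1, 1 − 0.232 + 1.000) = min(1, 1.768) = 1.000
P ⊗ S = max(0, 0.721 + 0.732 − 1) = max(0, 0.453) = 0.453
((¬Q → ¬¬R) → (R → ¬S)) ⊗ (P ⊗ S) = max(0, 1.000 + 0.453 − 1) = max(0, 0.453) = 0.453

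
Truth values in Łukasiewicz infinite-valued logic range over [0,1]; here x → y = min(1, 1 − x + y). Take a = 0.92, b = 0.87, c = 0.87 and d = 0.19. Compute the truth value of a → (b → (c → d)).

c → d = min(1, 1 − 0.87 + 0.19) = min(1, 0.32) = 0.32
b → (c → d) = min(1, 1 − 0.87 + 0.32) = min(1, 0.45) = 0.45
a → (b → (c → d)) = min(1, 1 − 0.92 + 0.45) = min(1, 0.53) = 0.53

0.53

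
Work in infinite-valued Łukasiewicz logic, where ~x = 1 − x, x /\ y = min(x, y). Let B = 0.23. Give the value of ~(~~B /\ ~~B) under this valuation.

~B = 1 − 0.23 = 0.77
~~B = 1 − 0.77 = 0.23
~~B /\ ~~B = min(0.23, 0.23) = 0.23
~(~~B /\ ~~B) = 1 − 0.23 = 0.77

0.77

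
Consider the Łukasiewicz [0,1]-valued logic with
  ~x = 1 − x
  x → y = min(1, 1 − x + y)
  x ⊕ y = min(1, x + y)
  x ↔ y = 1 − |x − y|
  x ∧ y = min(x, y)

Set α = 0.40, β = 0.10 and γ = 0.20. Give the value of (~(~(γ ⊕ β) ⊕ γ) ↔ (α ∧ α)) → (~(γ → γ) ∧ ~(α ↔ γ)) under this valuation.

0.30

γ ⊕ β = min(1, 0.20 + 0.10) = min(1, 0.30) = 0.30
~(γ ⊕ β) = 1 − 0.30 = 0.70
~(γ ⊕ β) ⊕ γ = min(1, 0.70 + 0.20) = min(1, 0.90) = 0.90
~(~(γ ⊕ β) ⊕ γ) = 1 − 0.90 = 0.10
α ∧ α = min(0.40, 0.40) = 0.40
~(~(γ ⊕ β) ⊕ γ) ↔ (α ∧ α) = 1 − |0.10 − 0.40| = 1 − 0.30 = 0.70
γ → γ = min(1, 1 − 0.20 + 0.20) = min(1, 1.00) = 1.00
~(γ → γ) = 1 − 1.00 = 0.00
α ↔ γ = 1 − |0.40 − 0.20| = 1 − 0.20 = 0.80
~(α ↔ γ) = 1 − 0.80 = 0.20
~(γ → γ) ∧ ~(α ↔ γ) = min(0.00, 0.20) = 0.00
(~(~(γ ⊕ β) ⊕ γ) ↔ (α ∧ α)) → (~(γ → γ) ∧ ~(α ↔ γ)) = min(1, 1 − 0.70 + 0.00) = min(1, 0.30) = 0.30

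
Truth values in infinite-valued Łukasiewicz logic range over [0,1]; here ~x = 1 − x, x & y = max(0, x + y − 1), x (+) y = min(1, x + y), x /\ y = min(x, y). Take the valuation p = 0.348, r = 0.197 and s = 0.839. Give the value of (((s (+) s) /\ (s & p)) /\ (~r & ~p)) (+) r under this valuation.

s (+) s = min(1, 0.839 + 0.839) = min(1, 1.678) = 1.000
s & p = max(0, 0.839 + 0.348 − 1) = max(0, 0.187) = 0.187
(s (+) s) /\ (s & p) = min(1.000, 0.187) = 0.187
~r = 1 − 0.197 = 0.803
~p = 1 − 0.348 = 0.652
~r & ~p = max(0, 0.803 + 0.652 − 1) = max(0, 0.455) = 0.455
((s (+) s) /\ (s & p)) /\ (~r & ~p) = min(0.187, 0.455) = 0.187
(((s (+) s) /\ (s & p)) /\ (~r & ~p)) (+) r = min(1, 0.187 + 0.197) = min(1, 0.384) = 0.384

0.384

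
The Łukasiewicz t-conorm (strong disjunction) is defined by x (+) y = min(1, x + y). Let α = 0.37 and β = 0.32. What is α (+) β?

α (+) β = min(1, 0.37 + 0.32) = min(1, 0.69) = 0.69
For comparison, the Gödel t-conorm max(x, y) would give 0.37.

0.69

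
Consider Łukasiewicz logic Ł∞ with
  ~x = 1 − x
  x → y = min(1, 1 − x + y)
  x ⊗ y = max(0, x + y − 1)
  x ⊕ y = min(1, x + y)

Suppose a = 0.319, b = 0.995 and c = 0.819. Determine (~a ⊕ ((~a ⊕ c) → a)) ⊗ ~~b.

0.995

~a = 1 − 0.319 = 0.681
~a ⊕ c = min(1, 0.681 + 0.819) = min(1, 1.500) = 1.000
(~a ⊕ c) → a = min(1, 1 − 1.000 + 0.319) = min(1, 0.319) = 0.319
~a ⊕ ((~a ⊕ c) → a) = min(1, 0.681 + 0.319) = min(1, 1.000) = 1.000
~b = 1 − 0.995 = 0.005
~~b = 1 − 0.005 = 0.995
(~a ⊕ ((~a ⊕ c) → a)) ⊗ ~~b = max(0, 1.000 + 0.995 − 1) = max(0, 0.995) = 0.995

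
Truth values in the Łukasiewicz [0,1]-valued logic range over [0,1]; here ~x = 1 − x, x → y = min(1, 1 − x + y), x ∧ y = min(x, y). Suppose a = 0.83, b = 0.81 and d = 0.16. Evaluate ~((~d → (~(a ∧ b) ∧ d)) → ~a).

0.15

~d = 1 − 0.16 = 0.84
a ∧ b = min(0.83, 0.81) = 0.81
~(a ∧ b) = 1 − 0.81 = 0.19
~(a ∧ b) ∧ d = min(0.19, 0.16) = 0.16
~d → (~(a ∧ b) ∧ d) = min(1, 1 − 0.84 + 0.16) = min(1, 0.32) = 0.32
~a = 1 − 0.83 = 0.17
(~d → (~(a ∧ b) ∧ d)) → ~a = min(1, 1 − 0.32 + 0.17) = min(1, 0.85) = 0.85
~((~d → (~(a ∧ b) ∧ d)) → ~a) = 1 − 0.85 = 0.15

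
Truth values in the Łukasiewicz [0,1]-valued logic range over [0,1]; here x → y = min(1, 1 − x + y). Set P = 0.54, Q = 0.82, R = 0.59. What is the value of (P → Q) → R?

0.59

P → Q = min(1, 1 − 0.54 + 0.82) = min(1, 1.28) = 1.00
(P → Q) → R = min(1, 1 − 1.00 + 0.59) = min(1, 0.59) = 0.59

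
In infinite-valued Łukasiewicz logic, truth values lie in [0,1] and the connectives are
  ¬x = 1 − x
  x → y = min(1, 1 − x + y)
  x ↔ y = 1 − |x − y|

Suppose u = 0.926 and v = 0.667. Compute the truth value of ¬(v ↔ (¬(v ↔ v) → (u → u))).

0.333

v ↔ v = 1 − |0.667 − 0.667| = 1 − 0.000 = 1.000
¬(v ↔ v) = 1 − 1.000 = 0.000
u → u = min(1, 1 − 0.926 + 0.926) = min(1, 1.000) = 1.000
¬(v ↔ v) → (u → u) = min(1, 1 − 0.000 + 1.000) = min(1, 2.000) = 1.000
v ↔ (¬(v ↔ v) → (u → u)) = 1 − |0.667 − 1.000| = 1 − 0.333 = 0.667
¬(v ↔ (¬(v ↔ v) → (u → u))) = 1 − 0.667 = 0.333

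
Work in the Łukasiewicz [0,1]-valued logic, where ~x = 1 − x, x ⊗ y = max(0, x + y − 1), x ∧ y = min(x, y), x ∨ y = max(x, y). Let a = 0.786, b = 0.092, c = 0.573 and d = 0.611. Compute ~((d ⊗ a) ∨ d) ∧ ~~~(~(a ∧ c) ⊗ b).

0.389

d ⊗ a = max(0, 0.611 + 0.786 − 1) = max(0, 0.397) = 0.397
(d ⊗ a) ∨ d = max(0.397, 0.611) = 0.611
~((d ⊗ a) ∨ d) = 1 − 0.611 = 0.389
a ∧ c = min(0.786, 0.573) = 0.573
~(a ∧ c) = 1 − 0.573 = 0.427
~(a ∧ c) ⊗ b = max(0, 0.427 + 0.092 − 1) = max(0, -0.481) = 0.000
~(~(a ∧ c) ⊗ b) = 1 − 0.000 = 1.000
~~(~(a ∧ c) ⊗ b) = 1 − 1.000 = 0.000
~~~(~(a ∧ c) ⊗ b) = 1 − 0.000 = 1.000
~((d ⊗ a) ∨ d) ∧ ~~~(~(a ∧ c) ⊗ b) = min(0.389, 1.000) = 0.389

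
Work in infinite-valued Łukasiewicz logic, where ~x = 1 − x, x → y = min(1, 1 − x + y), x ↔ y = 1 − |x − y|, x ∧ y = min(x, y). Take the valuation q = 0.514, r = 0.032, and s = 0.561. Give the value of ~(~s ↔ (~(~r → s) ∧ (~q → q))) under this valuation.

0.032

~s = 1 − 0.561 = 0.439
~r = 1 − 0.032 = 0.968
~r → s = min(1, 1 − 0.968 + 0.561) = min(1, 0.593) = 0.593
~(~r → s) = 1 − 0.593 = 0.407
~q = 1 − 0.514 = 0.486
~q → q = min(1, 1 − 0.486 + 0.514) = min(1, 1.028) = 1.000
~(~r → s) ∧ (~q → q) = min(0.407, 1.000) = 0.407
~s ↔ (~(~r → s) ∧ (~q → q)) = 1 − |0.439 − 0.407| = 1 − 0.032 = 0.968
~(~s ↔ (~(~r → s) ∧ (~q → q))) = 1 − 0.968 = 0.032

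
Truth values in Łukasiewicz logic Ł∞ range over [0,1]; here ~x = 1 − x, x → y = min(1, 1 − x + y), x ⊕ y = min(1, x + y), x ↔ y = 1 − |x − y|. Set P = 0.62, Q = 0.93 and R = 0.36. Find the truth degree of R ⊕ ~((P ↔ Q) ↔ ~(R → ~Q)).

P ↔ Q = 1 − |0.62 − 0.93| = 1 − 0.31 = 0.69
~Q = 1 − 0.93 = 0.07
R → ~Q = min(1, 1 − 0.36 + 0.07) = min(1, 0.71) = 0.71
~(R → ~Q) = 1 − 0.71 = 0.29
(P ↔ Q) ↔ ~(R → ~Q) = 1 − |0.69 − 0.29| = 1 − 0.40 = 0.60
~((P ↔ Q) ↔ ~(R → ~Q)) = 1 − 0.60 = 0.40
R ⊕ ~((P ↔ Q) ↔ ~(R → ~Q)) = min(1, 0.36 + 0.40) = min(1, 0.76) = 0.76

0.76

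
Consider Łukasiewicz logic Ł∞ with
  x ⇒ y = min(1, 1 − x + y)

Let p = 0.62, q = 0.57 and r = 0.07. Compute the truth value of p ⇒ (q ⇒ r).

q ⇒ r = min(1, 1 − 0.57 + 0.07) = min(1, 0.50) = 0.50
p ⇒ (q ⇒ r) = min(1, 1 − 0.62 + 0.50) = min(1, 0.88) = 0.88

0.88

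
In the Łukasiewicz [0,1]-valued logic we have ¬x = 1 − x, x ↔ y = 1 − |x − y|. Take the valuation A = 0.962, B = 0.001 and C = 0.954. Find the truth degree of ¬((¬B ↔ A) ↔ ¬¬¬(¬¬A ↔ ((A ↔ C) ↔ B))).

¬B = 1 − 0.001 = 0.999
¬B ↔ A = 1 − |0.999 − 0.962| = 1 − 0.037 = 0.963
¬A = 1 − 0.962 = 0.038
¬¬A = 1 − 0.038 = 0.962
A ↔ C = 1 − |0.962 − 0.954| = 1 − 0.008 = 0.992
(A ↔ C) ↔ B = 1 − |0.992 − 0.001| = 1 − 0.991 = 0.009
¬¬A ↔ ((A ↔ C) ↔ B) = 1 − |0.962 − 0.009| = 1 − 0.953 = 0.047
¬(¬¬A ↔ ((A ↔ C) ↔ B)) = 1 − 0.047 = 0.953
¬¬(¬¬A ↔ ((A ↔ C) ↔ B)) = 1 − 0.953 = 0.047
¬¬¬(¬¬A ↔ ((A ↔ C) ↔ B)) = 1 − 0.047 = 0.953
(¬B ↔ A) ↔ ¬¬¬(¬¬A ↔ ((A ↔ C) ↔ B)) = 1 − |0.963 − 0.953| = 1 − 0.010 = 0.990
¬((¬B ↔ A) ↔ ¬¬¬(¬¬A ↔ ((A ↔ C) ↔ B))) = 1 − 0.990 = 0.010

0.010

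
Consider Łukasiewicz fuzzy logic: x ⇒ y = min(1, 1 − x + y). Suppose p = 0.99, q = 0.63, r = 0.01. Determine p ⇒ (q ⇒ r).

q ⇒ r = min(1, 1 − 0.63 + 0.01) = min(1, 0.38) = 0.38
p ⇒ (q ⇒ r) = min(1, 1 − 0.99 + 0.38) = min(1, 0.39) = 0.39

0.39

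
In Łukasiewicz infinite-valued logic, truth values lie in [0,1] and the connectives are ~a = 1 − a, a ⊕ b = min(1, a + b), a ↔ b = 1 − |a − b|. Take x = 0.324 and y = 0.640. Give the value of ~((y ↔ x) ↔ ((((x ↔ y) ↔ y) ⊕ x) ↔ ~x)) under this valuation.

y ↔ x = 1 − |0.640 − 0.324| = 1 − 0.316 = 0.684
x ↔ y = 1 − |0.324 − 0.640| = 1 − 0.316 = 0.684
(x ↔ y) ↔ y = 1 − |0.684 − 0.640| = 1 − 0.044 = 0.956
((x ↔ y) ↔ y) ⊕ x = min(1, 0.956 + 0.324) = min(1, 1.280) = 1.000
~x = 1 − 0.324 = 0.676
(((x ↔ y) ↔ y) ⊕ x) ↔ ~x = 1 − |1.000 − 0.676| = 1 − 0.324 = 0.676
(y ↔ x) ↔ ((((x ↔ y) ↔ y) ⊕ x) ↔ ~x) = 1 − |0.684 − 0.676| = 1 − 0.008 = 0.992
~((y ↔ x) ↔ ((((x ↔ y) ↔ y) ⊕ x) ↔ ~x)) = 1 − 0.992 = 0.008

0.008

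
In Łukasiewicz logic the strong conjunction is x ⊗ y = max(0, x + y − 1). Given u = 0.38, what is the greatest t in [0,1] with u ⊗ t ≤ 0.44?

1.00

The residuum of the Łukasiewicz t-norm gives the supremum: min(1, 1 − 0.38 + 0.44).
1 − 0.38 + 0.44 = 1.06, so t = min(1, 1.06) = 1.00.
Check: 0.38 ⊗ 1.00 = max(0, 0.38) = 0.38 ≤ 0.44.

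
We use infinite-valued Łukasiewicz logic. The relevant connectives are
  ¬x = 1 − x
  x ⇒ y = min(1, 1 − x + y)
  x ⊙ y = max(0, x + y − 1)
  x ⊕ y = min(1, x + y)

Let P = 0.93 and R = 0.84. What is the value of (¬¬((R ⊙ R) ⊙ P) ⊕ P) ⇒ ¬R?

0.16

R ⊙ R = max(0, 0.84 + 0.84 − 1) = max(0, 0.68) = 0.68
(R ⊙ R) ⊙ P = max(0, 0.68 + 0.93 − 1) = max(0, 0.61) = 0.61
¬((R ⊙ R) ⊙ P) = 1 − 0.61 = 0.39
¬¬((R ⊙ R) ⊙ P) = 1 − 0.39 = 0.61
¬¬((R ⊙ R) ⊙ P) ⊕ P = min(1, 0.61 + 0.93) = min(1, 1.54) = 1.00
¬R = 1 − 0.84 = 0.16
(¬¬((R ⊙ R) ⊙ P) ⊕ P) ⇒ ¬R = min(1, 1 − 1.00 + 0.16) = min(1, 0.16) = 0.16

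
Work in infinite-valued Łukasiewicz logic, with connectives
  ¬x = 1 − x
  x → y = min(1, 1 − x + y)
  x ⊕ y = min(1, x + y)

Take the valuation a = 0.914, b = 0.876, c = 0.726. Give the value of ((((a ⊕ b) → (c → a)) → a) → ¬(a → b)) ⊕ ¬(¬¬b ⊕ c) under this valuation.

0.124

a ⊕ b = min(1, 0.914 + 0.876) = min(1, 1.790) = 1.000
c → a = min(1, 1 − 0.726 + 0.914) = min(1, 1.188) = 1.000
(a ⊕ b) → (c → a) = min(1, 1 − 1.000 + 1.000) = min(1, 1.000) = 1.000
((a ⊕ b) → (c → a)) → a = min(1, 1 − 1.000 + 0.914) = min(1, 0.914) = 0.914
a → b = min(1, 1 − 0.914 + 0.876) = min(1, 0.962) = 0.962
¬(a → b) = 1 − 0.962 = 0.038
(((a ⊕ b) → (c → a)) → a) → ¬(a → b) = min(1, 1 − 0.914 + 0.038) = min(1, 0.124) = 0.124
¬b = 1 − 0.876 = 0.124
¬¬b = 1 − 0.124 = 0.876
¬¬b ⊕ c = min(1, 0.876 + 0.726) = min(1, 1.602) = 1.000
¬(¬¬b ⊕ c) = 1 − 1.000 = 0.000
((((a ⊕ b) → (c → a)) → a) → ¬(a → b)) ⊕ ¬(¬¬b ⊕ c) = min(1, 0.124 + 0.000) = min(1, 0.124) = 0.124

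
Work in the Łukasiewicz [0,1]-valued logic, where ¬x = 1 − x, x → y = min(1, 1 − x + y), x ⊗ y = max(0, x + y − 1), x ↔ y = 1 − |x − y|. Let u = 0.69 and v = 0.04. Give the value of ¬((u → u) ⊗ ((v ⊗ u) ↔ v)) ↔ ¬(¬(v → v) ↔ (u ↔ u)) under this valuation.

0.04

u → u = min(1, 1 − 0.69 + 0.69) = min(1, 1.00) = 1.00
v ⊗ u = max(0, 0.04 + 0.69 − 1) = max(0, -0.27) = 0.00
(v ⊗ u) ↔ v = 1 − |0.00 − 0.04| = 1 − 0.04 = 0.96
(u → u) ⊗ ((v ⊗ u) ↔ v) = max(0, 1.00 + 0.96 − 1) = max(0, 0.96) = 0.96
¬((u → u) ⊗ ((v ⊗ u) ↔ v)) = 1 − 0.96 = 0.04
v → v = min(1, 1 − 0.04 + 0.04) = min(1, 1.00) = 1.00
¬(v → v) = 1 − 1.00 = 0.00
u ↔ u = 1 − |0.69 − 0.69| = 1 − 0.00 = 1.00
¬(v → v) ↔ (u ↔ u) = 1 − |0.00 − 1.00| = 1 − 1.00 = 0.00
¬(¬(v → v) ↔ (u ↔ u)) = 1 − 0.00 = 1.00
¬((u → u) ⊗ ((v ⊗ u) ↔ v)) ↔ ¬(¬(v → v) ↔ (u ↔ u)) = 1 − |0.04 − 1.00| = 1 − 0.96 = 0.04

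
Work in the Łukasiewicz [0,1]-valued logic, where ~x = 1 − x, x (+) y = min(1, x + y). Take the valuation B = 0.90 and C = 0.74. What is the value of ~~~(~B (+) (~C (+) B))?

0.00

~B = 1 − 0.90 = 0.10
~C = 1 − 0.74 = 0.26
~C (+) B = min(1, 0.26 + 0.90) = min(1, 1.16) = 1.00
~B (+) (~C (+) B) = min(1, 0.10 + 1.00) = min(1, 1.10) = 1.00
~(~B (+) (~C (+) B)) = 1 − 1.00 = 0.00
~~(~B (+) (~C (+) B)) = 1 − 0.00 = 1.00
~~~(~B (+) (~C (+) B)) = 1 − 1.00 = 0.00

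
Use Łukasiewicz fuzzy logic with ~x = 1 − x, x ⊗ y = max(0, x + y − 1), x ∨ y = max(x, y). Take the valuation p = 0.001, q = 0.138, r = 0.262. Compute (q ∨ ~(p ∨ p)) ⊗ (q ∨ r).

0.261

p ∨ p = max(0.001, 0.001) = 0.001
~(p ∨ p) = 1 − 0.001 = 0.999
q ∨ ~(p ∨ p) = max(0.138, 0.999) = 0.999
q ∨ r = max(0.138, 0.262) = 0.262
(q ∨ ~(p ∨ p)) ⊗ (q ∨ r) = max(0, 0.999 + 0.262 − 1) = max(0, 0.261) = 0.261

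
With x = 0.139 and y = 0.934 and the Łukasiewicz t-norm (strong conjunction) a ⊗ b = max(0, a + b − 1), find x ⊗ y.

x ⊗ y = max(0, 0.139 + 0.934 − 1) = max(0, 0.073) = 0.073
For comparison, the Gödel (minimum) t-norm min(a, b) would give 0.139.

0.073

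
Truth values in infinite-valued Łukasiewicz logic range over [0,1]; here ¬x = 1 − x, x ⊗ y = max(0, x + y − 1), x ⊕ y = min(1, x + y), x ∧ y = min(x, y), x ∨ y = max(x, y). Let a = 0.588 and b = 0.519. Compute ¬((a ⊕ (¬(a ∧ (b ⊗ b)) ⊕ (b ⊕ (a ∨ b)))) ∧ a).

b ⊗ b = max(0, 0.519 + 0.519 − 1) = max(0, 0.038) = 0.038
a ∧ (b ⊗ b) = min(0.588, 0.038) = 0.038
¬(a ∧ (b ⊗ b)) = 1 − 0.038 = 0.962
a ∨ b = max(0.588, 0.519) = 0.588
b ⊕ (a ∨ b) = min(1, 0.519 + 0.588) = min(1, 1.107) = 1.000
¬(a ∧ (b ⊗ b)) ⊕ (b ⊕ (a ∨ b)) = min(1, 0.962 + 1.000) = min(1, 1.962) = 1.000
a ⊕ (¬(a ∧ (b ⊗ b)) ⊕ (b ⊕ (a ∨ b))) = min(1, 0.588 + 1.000) = min(1, 1.588) = 1.000
(a ⊕ (¬(a ∧ (b ⊗ b)) ⊕ (b ⊕ (a ∨ b)))) ∧ a = min(1.000, 0.588) = 0.588
¬((a ⊕ (¬(a ∧ (b ⊗ b)) ⊕ (b ⊕ (a ∨ b)))) ∧ a) = 1 − 0.588 = 0.412

0.412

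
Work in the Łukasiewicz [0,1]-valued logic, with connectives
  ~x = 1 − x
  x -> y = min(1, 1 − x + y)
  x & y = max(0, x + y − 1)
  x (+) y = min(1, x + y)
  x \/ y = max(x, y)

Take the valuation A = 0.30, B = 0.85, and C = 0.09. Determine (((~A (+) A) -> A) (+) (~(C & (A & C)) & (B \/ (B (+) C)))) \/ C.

~A = 1 − 0.30 = 0.70
~A (+) A = min(1, 0.70 + 0.30) = min(1, 1.00) = 1.00
(~A (+) A) -> A = min(1, 1 − 1.00 + 0.30) = min(1, 0.30) = 0.30
A & C = max(0, 0.30 + 0.09 − 1) = max(0, -0.61) = 0.00
C & (A & C) = max(0, 0.09 + 0.00 − 1) = max(0, -0.91) = 0.00
~(C & (A & C)) = 1 − 0.00 = 1.00
B (+) C = min(1, 0.85 + 0.09) = min(1, 0.94) = 0.94
B \/ (B (+) C) = max(0.85, 0.94) = 0.94
~(C & (A & C)) & (B \/ (B (+) C)) = max(0, 1.00 + 0.94 − 1) = max(0, 0.94) = 0.94
((~A (+) A) -> A) (+) (~(C & (A & C)) & (B \/ (B (+) C))) = min(1, 0.30 + 0.94) = min(1, 1.24) = 1.00
(((~A (+) A) -> A) (+) (~(C & (A & C)) & (B \/ (B (+) C)))) \/ C = max(1.00, 0.09) = 1.00

1.00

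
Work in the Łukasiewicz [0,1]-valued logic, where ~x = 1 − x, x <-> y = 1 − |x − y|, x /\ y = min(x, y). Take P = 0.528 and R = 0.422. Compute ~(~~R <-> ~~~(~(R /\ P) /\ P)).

0.050

~R = 1 − 0.422 = 0.578
~~R = 1 − 0.578 = 0.422
R /\ P = min(0.422, 0.528) = 0.422
~(R /\ P) = 1 − 0.422 = 0.578
~(R /\ P) /\ P = min(0.578, 0.528) = 0.528
~(~(R /\ P) /\ P) = 1 − 0.528 = 0.472
~~(~(R /\ P) /\ P) = 1 − 0.472 = 0.528
~~~(~(R /\ P) /\ P) = 1 − 0.528 = 0.472
~~R <-> ~~~(~(R /\ P) /\ P) = 1 − |0.422 − 0.472| = 1 − 0.050 = 0.950
~(~~R <-> ~~~(~(R /\ P) /\ P)) = 1 − 0.950 = 0.050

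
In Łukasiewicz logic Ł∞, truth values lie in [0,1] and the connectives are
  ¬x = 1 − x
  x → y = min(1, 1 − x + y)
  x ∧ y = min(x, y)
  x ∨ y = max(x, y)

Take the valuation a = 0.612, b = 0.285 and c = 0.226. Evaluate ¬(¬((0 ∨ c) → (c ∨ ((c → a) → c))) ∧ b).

0 ∨ c = max(0.000, 0.226) = 0.226
c → a = min(1, 1 − 0.226 + 0.612) = min(1, 1.386) = 1.000
(c → a) → c = min(1, 1 − 1.000 + 0.226) = min(1, 0.226) = 0.226
c ∨ ((c → a) → c) = max(0.226, 0.226) = 0.226
(0 ∨ c) → (c ∨ ((c → a) → c)) = min(1, 1 − 0.226 + 0.226) = min(1, 1.000) = 1.000
¬((0 ∨ c) → (c ∨ ((c → a) → c))) = 1 − 1.000 = 0.000
¬((0 ∨ c) → (c ∨ ((c → a) → c))) ∧ b = min(0.000, 0.285) = 0.000
¬(¬((0 ∨ c) → (c ∨ ((c → a) → c))) ∧ b) = 1 − 0.000 = 1.000

1.000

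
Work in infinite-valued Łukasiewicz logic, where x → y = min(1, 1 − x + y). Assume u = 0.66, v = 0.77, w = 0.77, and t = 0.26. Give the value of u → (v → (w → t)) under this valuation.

w → t = min(1, 1 − 0.77 + 0.26) = min(1, 0.49) = 0.49
v → (w → t) = min(1, 1 − 0.77 + 0.49) = min(1, 0.72) = 0.72
u → (v → (w → t)) = min(1, 1 − 0.66 + 0.72) = min(1, 1.06) = 1.00

1.00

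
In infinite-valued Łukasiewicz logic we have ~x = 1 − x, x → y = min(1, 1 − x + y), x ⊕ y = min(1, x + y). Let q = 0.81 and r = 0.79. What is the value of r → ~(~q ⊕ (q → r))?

~q = 1 − 0.81 = 0.19
q → r = min(1, 1 − 0.81 + 0.79) = min(1, 0.98) = 0.98
~q ⊕ (q → r) = min(1, 0.19 + 0.98) = min(1, 1.17) = 1.00
~(~q ⊕ (q → r)) = 1 − 1.00 = 0.00
r → ~(~q ⊕ (q → r)) = min(1, 1 − 0.79 + 0.00) = min(1, 0.21) = 0.21

0.21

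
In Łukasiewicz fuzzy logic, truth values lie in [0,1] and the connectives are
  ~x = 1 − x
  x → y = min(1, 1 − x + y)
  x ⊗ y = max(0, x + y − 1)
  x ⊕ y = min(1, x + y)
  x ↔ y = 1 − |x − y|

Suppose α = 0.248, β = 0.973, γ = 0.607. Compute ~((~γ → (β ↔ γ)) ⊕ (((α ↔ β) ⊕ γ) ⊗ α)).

~γ = 1 − 0.607 = 0.393
β ↔ γ = 1 − |0.973 − 0.607| = 1 − 0.366 = 0.634
~γ → (β ↔ γ) = min(1, 1 − 0.393 + 0.634) = min(1, 1.241) = 1.000
α ↔ β = 1 − |0.248 − 0.973| = 1 − 0.725 = 0.275
(α ↔ β) ⊕ γ = min(1, 0.275 + 0.607) = min(1, 0.882) = 0.882
((α ↔ β) ⊕ γ) ⊗ α = max(0, 0.882 + 0.248 − 1) = max(0, 0.130) = 0.130
(~γ → (β ↔ γ)) ⊕ (((α ↔ β) ⊕ γ) ⊗ α) = min(1, 1.000 + 0.130) = min(1, 1.130) = 1.000
~((~γ → (β ↔ γ)) ⊕ (((α ↔ β) ⊕ γ) ⊗ α)) = 1 − 1.000 = 0.000

0.000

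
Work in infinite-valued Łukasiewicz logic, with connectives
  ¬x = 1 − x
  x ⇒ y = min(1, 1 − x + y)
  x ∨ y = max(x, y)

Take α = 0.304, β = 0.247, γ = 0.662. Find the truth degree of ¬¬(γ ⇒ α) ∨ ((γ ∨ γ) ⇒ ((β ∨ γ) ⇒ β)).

γ ⇒ α = min(1, 1 − 0.662 + 0.304) = min(1, 0.642) = 0.642
¬(γ ⇒ α) = 1 − 0.642 = 0.358
¬¬(γ ⇒ α) = 1 − 0.358 = 0.642
γ ∨ γ = max(0.662, 0.662) = 0.662
β ∨ γ = max(0.247, 0.662) = 0.662
(β ∨ γ) ⇒ β = min(1, 1 − 0.662 + 0.247) = min(1, 0.585) = 0.585
(γ ∨ γ) ⇒ ((β ∨ γ) ⇒ β) = min(1, 1 − 0.662 + 0.585) = min(1, 0.923) = 0.923
¬¬(γ ⇒ α) ∨ ((γ ∨ γ) ⇒ ((β ∨ γ) ⇒ β)) = max(0.642, 0.923) = 0.923

0.923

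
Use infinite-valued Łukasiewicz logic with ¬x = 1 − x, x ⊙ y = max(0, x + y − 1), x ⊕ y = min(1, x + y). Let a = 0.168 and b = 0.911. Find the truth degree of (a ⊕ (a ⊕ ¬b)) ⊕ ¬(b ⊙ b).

¬b = 1 − 0.911 = 0.089
a ⊕ ¬b = min(1, 0.168 + 0.089) = min(1, 0.257) = 0.257
a ⊕ (a ⊕ ¬b) = min(1, 0.168 + 0.257) = min(1, 0.425) = 0.425
b ⊙ b = max(0, 0.911 + 0.911 − 1) = max(0, 0.822) = 0.822
¬(b ⊙ b) = 1 − 0.822 = 0.178
(a ⊕ (a ⊕ ¬b)) ⊕ ¬(b ⊙ b) = min(1, 0.425 + 0.178) = min(1, 0.603) = 0.603

0.603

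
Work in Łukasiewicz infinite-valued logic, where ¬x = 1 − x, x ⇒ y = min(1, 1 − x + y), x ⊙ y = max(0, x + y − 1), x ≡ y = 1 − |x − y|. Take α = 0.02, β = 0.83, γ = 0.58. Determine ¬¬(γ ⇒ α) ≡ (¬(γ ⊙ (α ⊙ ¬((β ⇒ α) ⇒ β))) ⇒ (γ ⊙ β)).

γ ⇒ α = min(1, 1 − 0.58 + 0.02) = min(1, 0.44) = 0.44
¬(γ ⇒ α) = 1 − 0.44 = 0.56
¬¬(γ ⇒ α) = 1 − 0.56 = 0.44
β ⇒ α = min(1, 1 − 0.83 + 0.02) = min(1, 0.19) = 0.19
(β ⇒ α) ⇒ β = min(1, 1 − 0.19 + 0.83) = min(1, 1.64) = 1.00
¬((β ⇒ α) ⇒ β) = 1 − 1.00 = 0.00
α ⊙ ¬((β ⇒ α) ⇒ β) = max(0, 0.02 + 0.00 − 1) = max(0, -0.98) = 0.00
γ ⊙ (α ⊙ ¬((β ⇒ α) ⇒ β)) = max(0, 0.58 + 0.00 − 1) = max(0, -0.42) = 0.00
¬(γ ⊙ (α ⊙ ¬((β ⇒ α) ⇒ β))) = 1 − 0.00 = 1.00
γ ⊙ β = max(0, 0.58 + 0.83 − 1) = max(0, 0.41) = 0.41
¬(γ ⊙ (α ⊙ ¬((β ⇒ α) ⇒ β))) ⇒ (γ ⊙ β) = min(1, 1 − 1.00 + 0.41) = min(1, 0.41) = 0.41
¬¬(γ ⇒ α) ≡ (¬(γ ⊙ (α ⊙ ¬((β ⇒ α) ⇒ β))) ⇒ (γ ⊙ β)) = 1 − |0.44 − 0.41| = 1 − 0.03 = 0.97

0.97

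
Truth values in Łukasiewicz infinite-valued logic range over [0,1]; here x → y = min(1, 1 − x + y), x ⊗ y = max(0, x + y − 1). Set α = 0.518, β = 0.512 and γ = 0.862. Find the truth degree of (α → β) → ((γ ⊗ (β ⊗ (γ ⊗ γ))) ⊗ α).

0.006

α → β = min(1, 1 − 0.518 + 0.512) = min(1, 0.994) = 0.994
γ ⊗ γ = max(0, 0.862 + 0.862 − 1) = max(0, 0.724) = 0.724
β ⊗ (γ ⊗ γ) = max(0, 0.512 + 0.724 − 1) = max(0, 0.236) = 0.236
γ ⊗ (β ⊗ (γ ⊗ γ)) = max(0, 0.862 + 0.236 − 1) = max(0, 0.098) = 0.098
(γ ⊗ (β ⊗ (γ ⊗ γ))) ⊗ α = max(0, 0.098 + 0.518 − 1) = max(0, -0.384) = 0.000
(α → β) → ((γ ⊗ (β ⊗ (γ ⊗ γ))) ⊗ α) = min(1, 1 − 0.994 + 0.000) = min(1, 0.006) = 0.006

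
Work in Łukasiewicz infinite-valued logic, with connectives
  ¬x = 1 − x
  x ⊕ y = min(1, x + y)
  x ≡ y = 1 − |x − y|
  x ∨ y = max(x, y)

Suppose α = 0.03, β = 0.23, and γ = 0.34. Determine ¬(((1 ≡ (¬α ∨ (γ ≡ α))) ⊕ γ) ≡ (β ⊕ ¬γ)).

¬α = 1 − 0.03 = 0.97
γ ≡ α = 1 − |0.34 − 0.03| = 1 − 0.31 = 0.69
¬α ∨ (γ ≡ α) = max(0.97, 0.69) = 0.97
1 ≡ (¬α ∨ (γ ≡ α)) = 1 − |1.00 − 0.97| = 1 − 0.03 = 0.97
(1 ≡ (¬α ∨ (γ ≡ α))) ⊕ γ = min(1, 0.97 + 0.34) = min(1, 1.31) = 1.00
¬γ = 1 − 0.34 = 0.66
β ⊕ ¬γ = min(1, 0.23 + 0.66) = min(1, 0.89) = 0.89
((1 ≡ (¬α ∨ (γ ≡ α))) ⊕ γ) ≡ (β ⊕ ¬γ) = 1 − |1.00 − 0.89| = 1 − 0.11 = 0.89
¬(((1 ≡ (¬α ∨ (γ ≡ α))) ⊕ γ) ≡ (β ⊕ ¬γ)) = 1 − 0.89 = 0.11

0.11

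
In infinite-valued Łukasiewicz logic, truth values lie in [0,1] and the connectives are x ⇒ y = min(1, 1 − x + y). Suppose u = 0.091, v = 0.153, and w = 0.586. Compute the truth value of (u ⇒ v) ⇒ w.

0.586

u ⇒ v = min(1, 1 − 0.091 + 0.153) = min(1, 1.062) = 1.000
(u ⇒ v) ⇒ w = min(1, 1 − 1.000 + 0.586) = min(1, 0.586) = 0.586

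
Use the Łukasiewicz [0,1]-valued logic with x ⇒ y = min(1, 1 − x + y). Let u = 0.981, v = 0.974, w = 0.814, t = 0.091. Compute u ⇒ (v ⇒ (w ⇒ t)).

0.322

w ⇒ t = min(1, 1 − 0.814 + 0.091) = min(1, 0.277) = 0.277
v ⇒ (w ⇒ t) = min(1, 1 − 0.974 + 0.277) = min(1, 0.303) = 0.303
u ⇒ (v ⇒ (w ⇒ t)) = min(1, 1 − 0.981 + 0.303) = min(1, 0.322) = 0.322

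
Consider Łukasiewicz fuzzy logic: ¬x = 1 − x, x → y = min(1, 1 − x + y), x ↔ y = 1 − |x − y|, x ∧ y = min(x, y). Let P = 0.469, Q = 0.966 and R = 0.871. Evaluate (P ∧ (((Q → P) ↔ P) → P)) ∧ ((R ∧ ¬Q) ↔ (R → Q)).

Q → P = min(1, 1 − 0.966 + 0.469) = min(1, 0.503) = 0.503
(Q → P) ↔ P = 1 − |0.503 − 0.469| = 1 − 0.034 = 0.966
((Q → P) ↔ P) → P = min(1, 1 − 0.966 + 0.469) = min(1, 0.503) = 0.503
P ∧ (((Q → P) ↔ P) → P) = min(0.469, 0.503) = 0.469
¬Q = 1 − 0.966 = 0.034
R ∧ ¬Q = min(0.871, 0.034) = 0.034
R → Q = min(1, 1 − 0.871 + 0.966) = min(1, 1.095) = 1.000
(R ∧ ¬Q) ↔ (R → Q) = 1 − |0.034 − 1.000| = 1 − 0.966 = 0.034
(P ∧ (((Q → P) ↔ P) → P)) ∧ ((R ∧ ¬Q) ↔ (R → Q)) = min(0.469, 0.034) = 0.034

0.034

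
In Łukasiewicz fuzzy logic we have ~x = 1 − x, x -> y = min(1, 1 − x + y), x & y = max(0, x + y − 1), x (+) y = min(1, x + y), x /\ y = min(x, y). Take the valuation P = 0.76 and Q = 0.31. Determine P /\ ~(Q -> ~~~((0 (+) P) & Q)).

0 (+) P = min(1, 0.00 + 0.76) = min(1, 0.76) = 0.76
(0 (+) P) & Q = max(0, 0.76 + 0.31 − 1) = max(0, 0.07) = 0.07
~((0 (+) P) & Q) = 1 − 0.07 = 0.93
~~((0 (+) P) & Q) = 1 − 0.93 = 0.07
~~~((0 (+) P) & Q) = 1 − 0.07 = 0.93
Q -> ~~~((0 (+) P) & Q) = min(1, 1 − 0.31 + 0.93) = min(1, 1.62) = 1.00
~(Q -> ~~~((0 (+) P) & Q)) = 1 − 1.00 = 0.00
P /\ ~(Q -> ~~~((0 (+) P) & Q)) = min(0.76, 0.00) = 0.00

0.00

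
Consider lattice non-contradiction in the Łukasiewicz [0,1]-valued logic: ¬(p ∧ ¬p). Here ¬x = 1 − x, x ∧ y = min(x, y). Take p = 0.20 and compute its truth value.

0.80

¬p = 1 − 0.20 = 0.80
p ∧ ¬p = min(0.20, 0.80) = 0.20
¬(p ∧ ¬p) = 1 − 0.20 = 0.80
(The value 0.80 < 1 shows this instance is not satisfied; not a Ł∞-tautology — its value is 1 − min(a, 1−a).)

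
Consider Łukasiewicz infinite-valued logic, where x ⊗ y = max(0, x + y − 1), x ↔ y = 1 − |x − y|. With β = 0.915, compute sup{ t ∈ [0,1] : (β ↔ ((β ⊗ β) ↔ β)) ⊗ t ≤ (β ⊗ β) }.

0.830

β ⊗ β = max(0, 0.915 + 0.915 − 1) = max(0, 0.830) = 0.830
(β ⊗ β) ↔ β = 1 − |0.830 − 0.915| = 1 − 0.085 = 0.915
β ↔ ((β ⊗ β) ↔ β) = 1 − |0.915 − 0.915| = 1 − 0.000 = 1.000
So the left factor is β ↔ ((β ⊗ β) ↔ β) = 1.000.
So the right-hand bound is β ⊗ β = 0.830.
The residuum of the Łukasiewicz t-norm gives the supremum: min(1, 1 − 1.000 + 0.830).
1 − 1.000 + 0.830 = 0.830, so t = min(1, 0.830) = 0.830.
Check: 1.000 ⊗ 0.830 = max(0, 0.830) = 0.830 ≤ 0.830.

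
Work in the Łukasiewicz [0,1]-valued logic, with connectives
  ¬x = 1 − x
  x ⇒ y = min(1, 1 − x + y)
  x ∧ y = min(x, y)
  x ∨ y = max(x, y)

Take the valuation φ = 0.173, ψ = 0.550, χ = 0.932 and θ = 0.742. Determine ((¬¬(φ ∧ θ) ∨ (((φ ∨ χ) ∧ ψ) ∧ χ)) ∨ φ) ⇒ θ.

φ ∧ θ = min(0.173, 0.742) = 0.173
¬(φ ∧ θ) = 1 − 0.173 = 0.827
¬¬(φ ∧ θ) = 1 − 0.827 = 0.173
φ ∨ χ = max(0.173, 0.932) = 0.932
(φ ∨ χ) ∧ ψ = min(0.932, 0.550) = 0.550
((φ ∨ χ) ∧ ψ) ∧ χ = min(0.550, 0.932) = 0.550
¬¬(φ ∧ θ) ∨ (((φ ∨ χ) ∧ ψ) ∧ χ) = max(0.173, 0.550) = 0.550
(¬¬(φ ∧ θ) ∨ (((φ ∨ χ) ∧ ψ) ∧ χ)) ∨ φ = max(0.550, 0.173) = 0.550
((¬¬(φ ∧ θ) ∨ (((φ ∨ χ) ∧ ψ) ∧ χ)) ∨ φ) ⇒ θ = min(1, 1 − 0.550 + 0.742) = min(1, 1.192) = 1.000

1.000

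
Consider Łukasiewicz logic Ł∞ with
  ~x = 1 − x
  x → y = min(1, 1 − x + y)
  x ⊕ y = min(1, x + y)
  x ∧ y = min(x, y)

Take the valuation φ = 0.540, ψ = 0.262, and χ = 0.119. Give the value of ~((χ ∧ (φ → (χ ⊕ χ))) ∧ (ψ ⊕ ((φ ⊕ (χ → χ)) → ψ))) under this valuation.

0.881

χ ⊕ χ = min(1, 0.119 + 0.119) = min(1, 0.238) = 0.238
φ → (χ ⊕ χ) = min(1, 1 − 0.540 + 0.238) = min(1, 0.698) = 0.698
χ ∧ (φ → (χ ⊕ χ)) = min(0.119, 0.698) = 0.119
χ → χ = min(1, 1 − 0.119 + 0.119) = min(1, 1.000) = 1.000
φ ⊕ (χ → χ) = min(1, 0.540 + 1.000) = min(1, 1.540) = 1.000
(φ ⊕ (χ → χ)) → ψ = min(1, 1 − 1.000 + 0.262) = min(1, 0.262) = 0.262
ψ ⊕ ((φ ⊕ (χ → χ)) → ψ) = min(1, 0.262 + 0.262) = min(1, 0.524) = 0.524
(χ ∧ (φ → (χ ⊕ χ))) ∧ (ψ ⊕ ((φ ⊕ (χ → χ)) → ψ)) = min(0.119, 0.524) = 0.119
~((χ ∧ (φ → (χ ⊕ χ))) ∧ (ψ ⊕ ((φ ⊕ (χ → χ)) → ψ))) = 1 − 0.119 = 0.881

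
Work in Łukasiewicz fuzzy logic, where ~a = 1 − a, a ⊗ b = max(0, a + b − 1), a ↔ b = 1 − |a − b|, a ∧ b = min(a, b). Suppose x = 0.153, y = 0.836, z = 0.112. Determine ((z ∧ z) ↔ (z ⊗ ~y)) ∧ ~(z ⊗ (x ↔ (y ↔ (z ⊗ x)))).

0.888

z ∧ z = min(0.112, 0.112) = 0.112
~y = 1 − 0.836 = 0.164
z ⊗ ~y = max(0, 0.112 + 0.164 − 1) = max(0, -0.724) = 0.000
(z ∧ z) ↔ (z ⊗ ~y) = 1 − |0.112 − 0.000| = 1 − 0.112 = 0.888
z ⊗ x = max(0, 0.112 + 0.153 − 1) = max(0, -0.735) = 0.000
y ↔ (z ⊗ x) = 1 − |0.836 − 0.000| = 1 − 0.836 = 0.164
x ↔ (y ↔ (z ⊗ x)) = 1 − |0.153 − 0.164| = 1 − 0.011 = 0.989
z ⊗ (x ↔ (y ↔ (z ⊗ x))) = max(0, 0.112 + 0.989 − 1) = max(0, 0.101) = 0.101
~(z ⊗ (x ↔ (y ↔ (z ⊗ x)))) = 1 − 0.101 = 0.899
((z ∧ z) ↔ (z ⊗ ~y)) ∧ ~(z ⊗ (x ↔ (y ↔ (z ⊗ x)))) = min(0.888, 0.899) = 0.888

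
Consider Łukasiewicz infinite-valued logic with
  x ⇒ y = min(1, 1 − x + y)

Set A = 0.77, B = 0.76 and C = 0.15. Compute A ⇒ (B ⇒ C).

0.62

B ⇒ C = min(1, 1 − 0.76 + 0.15) = min(1, 0.39) = 0.39
A ⇒ (B ⇒ C) = min(1, 1 − 0.77 + 0.39) = min(1, 0.62) = 0.62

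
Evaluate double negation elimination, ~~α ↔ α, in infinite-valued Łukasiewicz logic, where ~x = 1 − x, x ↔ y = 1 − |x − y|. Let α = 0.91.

~α = 1 − 0.91 = 0.09
~~α = 1 − 0.09 = 0.91
~~α ↔ α = 1 − |0.91 − 0.91| = 1 − 0.00 = 1.00
(As expected: always 1 in Ł∞ since negation is involutive.)

1.00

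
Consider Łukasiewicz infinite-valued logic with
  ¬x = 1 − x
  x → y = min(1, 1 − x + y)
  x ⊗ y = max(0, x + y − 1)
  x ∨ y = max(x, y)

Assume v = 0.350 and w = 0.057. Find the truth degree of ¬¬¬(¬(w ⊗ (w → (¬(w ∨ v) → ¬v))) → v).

w ∨ v = max(0.057, 0.350) = 0.350
¬(w ∨ v) = 1 − 0.350 = 0.650
¬v = 1 − 0.350 = 0.650
¬(w ∨ v) → ¬v = min(1, 1 − 0.650 + 0.650) = min(1, 1.000) = 1.000
w → (¬(w ∨ v) → ¬v) = min(1, 1 − 0.057 + 1.000) = min(1, 1.943) = 1.000
w ⊗ (w → (¬(w ∨ v) → ¬v)) = max(0, 0.057 + 1.000 − 1) = max(0, 0.057) = 0.057
¬(w ⊗ (w → (¬(w ∨ v) → ¬v))) = 1 − 0.057 = 0.943
¬(w ⊗ (w → (¬(w ∨ v) → ¬v))) → v = min(1, 1 − 0.943 + 0.350) = min(1, 0.407) = 0.407
¬(¬(w ⊗ (w → (¬(w ∨ v) → ¬v))) → v) = 1 − 0.407 = 0.593
¬¬(¬(w ⊗ (w → (¬(w ∨ v) → ¬v))) → v) = 1 − 0.593 = 0.407
¬¬¬(¬(w ⊗ (w → (¬(w ∨ v) → ¬v))) → v) = 1 − 0.407 = 0.593

0.593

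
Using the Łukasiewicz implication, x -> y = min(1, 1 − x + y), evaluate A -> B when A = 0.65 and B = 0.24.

0.59

A -> B = min(1, 1 − 0.65 + 0.24) = min(1, 0.59) = 0.59
For comparison, the Gödel implication (1 if x ≤ y else y) would give 0.24.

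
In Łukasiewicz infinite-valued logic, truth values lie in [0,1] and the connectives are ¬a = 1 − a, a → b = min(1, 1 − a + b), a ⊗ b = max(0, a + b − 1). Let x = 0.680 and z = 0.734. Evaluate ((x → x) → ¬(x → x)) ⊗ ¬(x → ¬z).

0.000

x → x = min(1, 1 − 0.680 + 0.680) = min(1, 1.000) = 1.000
¬(x → x) = 1 − 1.000 = 0.000
(x → x) → ¬(x → x) = min(1, 1 − 1.000 + 0.000) = min(1, 0.000) = 0.000
¬z = 1 − 0.734 = 0.266
x → ¬z = min(1, 1 − 0.680 + 0.266) = min(1, 0.586) = 0.586
¬(x → ¬z) = 1 − 0.586 = 0.414
((x → x) → ¬(x → x)) ⊗ ¬(x → ¬z) = max(0, 0.000 + 0.414 − 1) = max(0, -0.586) = 0.000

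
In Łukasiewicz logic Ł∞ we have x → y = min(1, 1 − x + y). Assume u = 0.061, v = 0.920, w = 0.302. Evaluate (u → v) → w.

u → v = min(1, 1 − 0.061 + 0.920) = min(1, 1.859) = 1.000
(u → v) → w = min(1, 1 − 1.000 + 0.302) = min(1, 0.302) = 0.302

0.302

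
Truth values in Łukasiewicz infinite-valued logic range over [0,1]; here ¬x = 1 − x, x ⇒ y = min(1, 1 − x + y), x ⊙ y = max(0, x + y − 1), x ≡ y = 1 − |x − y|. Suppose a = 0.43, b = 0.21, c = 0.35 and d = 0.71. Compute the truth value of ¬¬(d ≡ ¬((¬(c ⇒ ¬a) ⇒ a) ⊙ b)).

¬a = 1 − 0.43 = 0.57
c ⇒ ¬a = min(1, 1 − 0.35 + 0.57) = min(1, 1.22) = 1.00
¬(c ⇒ ¬a) = 1 − 1.00 = 0.00
¬(c ⇒ ¬a) ⇒ a = min(1, 1 − 0.00 + 0.43) = min(1, 1.43) = 1.00
(¬(c ⇒ ¬a) ⇒ a) ⊙ b = max(0, 1.00 + 0.21 − 1) = max(0, 0.21) = 0.21
¬((¬(c ⇒ ¬a) ⇒ a) ⊙ b) = 1 − 0.21 = 0.79
d ≡ ¬((¬(c ⇒ ¬a) ⇒ a) ⊙ b) = 1 − |0.71 − 0.79| = 1 − 0.08 = 0.92
¬(d ≡ ¬((¬(c ⇒ ¬a) ⇒ a) ⊙ b)) = 1 − 0.92 = 0.08
¬¬(d ≡ ¬((¬(c ⇒ ¬a) ⇒ a) ⊙ b)) = 1 − 0.08 = 0.92

0.92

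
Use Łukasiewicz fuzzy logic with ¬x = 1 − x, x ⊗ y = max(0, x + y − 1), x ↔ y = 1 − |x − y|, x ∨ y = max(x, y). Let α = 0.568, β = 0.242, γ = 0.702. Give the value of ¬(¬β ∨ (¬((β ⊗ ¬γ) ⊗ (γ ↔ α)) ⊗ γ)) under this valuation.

0.242

¬β = 1 − 0.242 = 0.758
¬γ = 1 − 0.702 = 0.298
β ⊗ ¬γ = max(0, 0.242 + 0.298 − 1) = max(0, -0.460) = 0.000
γ ↔ α = 1 − |0.702 − 0.568| = 1 − 0.134 = 0.866
(β ⊗ ¬γ) ⊗ (γ ↔ α) = max(0, 0.000 + 0.866 − 1) = max(0, -0.134) = 0.000
¬((β ⊗ ¬γ) ⊗ (γ ↔ α)) = 1 − 0.000 = 1.000
¬((β ⊗ ¬γ) ⊗ (γ ↔ α)) ⊗ γ = max(0, 1.000 + 0.702 − 1) = max(0, 0.702) = 0.702
¬β ∨ (¬((β ⊗ ¬γ) ⊗ (γ ↔ α)) ⊗ γ) = max(0.758, 0.702) = 0.758
¬(¬β ∨ (¬((β ⊗ ¬γ) ⊗ (γ ↔ α)) ⊗ γ)) = 1 − 0.758 = 0.242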